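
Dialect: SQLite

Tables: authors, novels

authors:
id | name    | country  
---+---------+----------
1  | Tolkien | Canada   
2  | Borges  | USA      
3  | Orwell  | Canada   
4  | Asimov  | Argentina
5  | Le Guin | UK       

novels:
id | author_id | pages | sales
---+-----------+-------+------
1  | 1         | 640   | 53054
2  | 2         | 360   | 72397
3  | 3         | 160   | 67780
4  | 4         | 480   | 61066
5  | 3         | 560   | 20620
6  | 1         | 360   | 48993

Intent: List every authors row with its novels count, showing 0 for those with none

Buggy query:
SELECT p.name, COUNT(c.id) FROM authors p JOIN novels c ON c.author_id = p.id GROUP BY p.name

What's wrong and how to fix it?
Bug: An inner join excludes parents with zero children

Fix: Switch to LEFT JOIN to retain unmatched parent rows

Corrected query:
SELECT p.name, COUNT(c.id) FROM authors p LEFT JOIN novels c ON c.author_id = p.id GROUP BY p.name

Result:
name    | COUNT(c.id)
--------+------------
Asimov  | 1          
Borges  | 1          
Le Guin | 0          
Orwell  | 2          
Tolkien | 2          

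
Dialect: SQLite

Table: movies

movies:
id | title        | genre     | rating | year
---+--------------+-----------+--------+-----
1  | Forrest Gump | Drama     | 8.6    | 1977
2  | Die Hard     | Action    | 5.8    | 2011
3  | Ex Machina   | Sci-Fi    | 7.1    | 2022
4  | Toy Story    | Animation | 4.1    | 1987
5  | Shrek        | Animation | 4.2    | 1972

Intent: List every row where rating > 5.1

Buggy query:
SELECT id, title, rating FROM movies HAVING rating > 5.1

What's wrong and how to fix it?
Bug: HAVING filters the output of aggregation, but this query has no GROUP BY and no aggregate functions, so SQLite rejects it (HAVING clause on a non-aggregate query); the condition here is per row

Fix: Use WHERE for row-level filtering

Corrected query:
SELECT id, title, rating FROM movies WHERE rating > 5.1

Result:
id | title        | rating
---+--------------+-------
1  | Forrest Gump | 8.6   
2  | Die Hard     | 5.8   
3  | Ex Machina   | 7.1   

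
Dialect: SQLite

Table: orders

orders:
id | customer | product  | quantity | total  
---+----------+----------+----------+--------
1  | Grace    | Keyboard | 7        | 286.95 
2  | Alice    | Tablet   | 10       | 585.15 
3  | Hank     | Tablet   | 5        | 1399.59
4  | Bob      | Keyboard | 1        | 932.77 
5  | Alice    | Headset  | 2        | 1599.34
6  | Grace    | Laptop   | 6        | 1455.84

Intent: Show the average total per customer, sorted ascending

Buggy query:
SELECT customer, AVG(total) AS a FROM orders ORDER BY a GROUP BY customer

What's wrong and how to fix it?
Bug: ORDER BY appears before GROUP BY; SQL clause order requires GROUP BY first

Fix: Reorder: SELECT … FROM … GROUP BY … ORDER BY …

Corrected query:
SELECT customer, AVG(total) AS a FROM orders GROUP BY customer ORDER BY a

Result:
customer | a       
---------+---------
Grace    | 871.395 
Bob      | 932.77  
Alice    | 1092.245
Hank     | 1399.59 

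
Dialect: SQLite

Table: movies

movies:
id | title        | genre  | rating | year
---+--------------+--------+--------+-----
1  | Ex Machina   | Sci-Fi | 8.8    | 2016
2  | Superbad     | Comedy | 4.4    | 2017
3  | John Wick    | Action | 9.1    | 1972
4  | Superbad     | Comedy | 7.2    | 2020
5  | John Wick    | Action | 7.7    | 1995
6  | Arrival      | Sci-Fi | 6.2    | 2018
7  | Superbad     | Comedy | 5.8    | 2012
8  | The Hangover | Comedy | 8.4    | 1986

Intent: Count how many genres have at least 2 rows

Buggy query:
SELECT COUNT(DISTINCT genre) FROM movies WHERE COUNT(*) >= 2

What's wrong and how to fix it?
Bug: COUNT(*) cannot appear in WHERE; the per-group count doesn't exist yet

Fix: Use a subquery that GROUPs and filters with HAVING, then count its rows

Corrected query:
SELECT COUNT(*) FROM (SELECT genre FROM movies GROUP BY genre HAVING COUNT(*) >= 2)

Result:
COUNT(*)
--------
3       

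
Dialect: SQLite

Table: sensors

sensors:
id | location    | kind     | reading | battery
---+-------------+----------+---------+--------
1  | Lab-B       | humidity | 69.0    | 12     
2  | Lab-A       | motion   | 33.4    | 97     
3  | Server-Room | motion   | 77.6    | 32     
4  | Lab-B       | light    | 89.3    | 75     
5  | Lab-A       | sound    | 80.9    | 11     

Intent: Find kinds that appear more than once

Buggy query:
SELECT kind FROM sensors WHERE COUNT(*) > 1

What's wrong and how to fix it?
Bug: COUNT(*) is an aggregate and cannot be used in WHERE

Fix: Group first, then use HAVING for the count condition

Corrected query:
SELECT kind FROM sensors GROUP BY kind HAVING COUNT(*) > 1

Result:
kind  
------
motion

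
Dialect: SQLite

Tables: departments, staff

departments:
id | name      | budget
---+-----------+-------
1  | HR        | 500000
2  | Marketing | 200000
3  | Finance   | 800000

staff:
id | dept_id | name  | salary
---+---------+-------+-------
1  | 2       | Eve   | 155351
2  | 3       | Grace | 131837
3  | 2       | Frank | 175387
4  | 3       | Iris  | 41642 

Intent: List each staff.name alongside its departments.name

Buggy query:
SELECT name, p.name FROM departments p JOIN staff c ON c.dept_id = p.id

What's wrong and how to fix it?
Bug: Both tables have a 'name' column; the unqualified reference is ambiguous

Fix: Prefix ambiguous columns with the table alias

Corrected query:
SELECT c.name, p.name FROM departments p JOIN staff c ON c.dept_id = p.id

Result:
name  | name     
------+----------
Eve   | Marketing
Grace | Finance  
Frank | Marketing
Iris  | Finance  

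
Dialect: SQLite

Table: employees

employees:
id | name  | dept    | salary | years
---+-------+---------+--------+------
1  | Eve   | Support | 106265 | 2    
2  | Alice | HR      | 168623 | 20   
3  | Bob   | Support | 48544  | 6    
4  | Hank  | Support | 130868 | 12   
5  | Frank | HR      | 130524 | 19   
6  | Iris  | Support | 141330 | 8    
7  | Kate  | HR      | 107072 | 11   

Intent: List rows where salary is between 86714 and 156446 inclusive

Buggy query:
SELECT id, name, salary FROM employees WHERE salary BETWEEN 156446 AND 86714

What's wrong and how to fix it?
Bug: The bounds are reversed; BETWEEN a AND b requires a <= b to match anything

Fix: Write BETWEEN 86714 AND 156446

Corrected query:
SELECT id, name, salary FROM employees WHERE salary BETWEEN 86714 AND 156446

Result:
id | name  | salary
---+-------+-------
1  | Eve   | 106265
4  | Hank  | 130868
5  | Frank | 130524
6  | Iris  | 141330
7  | Kate  | 107072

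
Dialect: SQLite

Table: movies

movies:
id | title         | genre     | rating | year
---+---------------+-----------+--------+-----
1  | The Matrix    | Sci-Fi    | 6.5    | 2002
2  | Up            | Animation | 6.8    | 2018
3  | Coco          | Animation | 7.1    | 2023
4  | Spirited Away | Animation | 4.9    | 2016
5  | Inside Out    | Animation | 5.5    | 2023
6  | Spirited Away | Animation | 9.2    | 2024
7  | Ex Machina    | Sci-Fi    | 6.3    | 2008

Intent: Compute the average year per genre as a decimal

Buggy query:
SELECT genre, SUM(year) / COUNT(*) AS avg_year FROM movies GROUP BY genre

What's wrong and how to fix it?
Bug: Both operands are integers, so '/' performs integer division and truncates

Fix: Multiply by 1.0 (or CAST to REAL) to force floating-point division

Corrected query:
SELECT genre, SUM(year) * 1.0 / COUNT(*) AS avg_year FROM movies GROUP BY genre

Result:
genre     | avg_year
----------+---------
Animation | 2020.8  
Sci-Fi    | 2005    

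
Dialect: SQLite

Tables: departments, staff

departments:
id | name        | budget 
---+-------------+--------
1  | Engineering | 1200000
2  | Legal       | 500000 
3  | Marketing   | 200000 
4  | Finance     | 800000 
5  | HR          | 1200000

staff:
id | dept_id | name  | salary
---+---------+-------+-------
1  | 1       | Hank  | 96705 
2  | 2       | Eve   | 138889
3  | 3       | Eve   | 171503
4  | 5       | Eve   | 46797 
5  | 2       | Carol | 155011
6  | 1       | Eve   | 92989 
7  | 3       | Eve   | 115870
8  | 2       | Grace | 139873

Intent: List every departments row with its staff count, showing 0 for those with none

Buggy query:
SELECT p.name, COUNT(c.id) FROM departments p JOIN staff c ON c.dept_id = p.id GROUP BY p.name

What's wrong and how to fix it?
Bug: An inner join excludes parents with zero children

Fix: Use LEFT JOIN so parents without children still appear (COUNT(c.id) gives 0)

Corrected query:
SELECT p.name, COUNT(c.id) FROM departments p LEFT JOIN staff c ON c.dept_id = p.id GROUP BY p.name

Result:
name        | COUNT(c.id)
------------+------------
Engineering | 2          
Finance     | 0          
HR          | 1          
Legal       | 3          
Marketing   | 2          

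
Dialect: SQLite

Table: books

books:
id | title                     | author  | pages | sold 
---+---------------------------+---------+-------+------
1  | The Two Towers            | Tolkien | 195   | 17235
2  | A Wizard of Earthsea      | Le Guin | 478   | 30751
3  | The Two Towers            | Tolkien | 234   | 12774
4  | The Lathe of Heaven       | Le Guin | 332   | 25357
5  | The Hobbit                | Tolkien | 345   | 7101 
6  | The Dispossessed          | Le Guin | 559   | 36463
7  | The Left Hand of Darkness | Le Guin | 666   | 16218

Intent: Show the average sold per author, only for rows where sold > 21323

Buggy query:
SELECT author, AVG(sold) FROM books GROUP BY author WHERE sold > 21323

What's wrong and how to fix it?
Bug: Row-level WHERE must come before GROUP BY in the clause order

Fix: Move the WHERE clause before GROUP BY

Corrected query:
SELECT author, AVG(sold) FROM books WHERE sold > 21323 GROUP BY author

Result:
author  | AVG(sold)
--------+----------
Le Guin | 30857    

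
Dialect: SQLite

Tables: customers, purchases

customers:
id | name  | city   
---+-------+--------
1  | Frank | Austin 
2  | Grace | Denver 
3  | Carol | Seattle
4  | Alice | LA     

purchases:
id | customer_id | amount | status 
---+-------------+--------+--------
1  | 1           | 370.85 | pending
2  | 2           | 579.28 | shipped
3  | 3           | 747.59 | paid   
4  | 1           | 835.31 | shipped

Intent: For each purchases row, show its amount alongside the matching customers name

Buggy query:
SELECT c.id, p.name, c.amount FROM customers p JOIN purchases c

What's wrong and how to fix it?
Bug: JOIN with no ON clause produces a cartesian product; every purchases row pairs with every customers row

Fix: Add ON c.customer_id = p.id to the JOIN

Corrected query:
SELECT c.id, p.name, c.amount FROM customers p JOIN purchases c ON c.customer_id = p.id

Result:
id | name  | amount
---+-------+-------
1  | Frank | 370.85
2  | Grace | 579.28
3  | Carol | 747.59
4  | Frank | 835.31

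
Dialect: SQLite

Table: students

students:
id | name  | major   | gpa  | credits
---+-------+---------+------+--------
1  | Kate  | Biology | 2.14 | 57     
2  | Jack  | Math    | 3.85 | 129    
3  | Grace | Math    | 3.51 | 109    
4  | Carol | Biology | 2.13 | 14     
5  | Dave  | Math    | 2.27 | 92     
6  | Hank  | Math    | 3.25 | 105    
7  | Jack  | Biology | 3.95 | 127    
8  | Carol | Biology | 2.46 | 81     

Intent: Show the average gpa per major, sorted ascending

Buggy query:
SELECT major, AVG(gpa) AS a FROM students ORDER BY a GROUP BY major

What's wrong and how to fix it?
Bug: GROUP BY must precede ORDER BY

Fix: Move ORDER BY to the end, after GROUP BY

Corrected query:
SELECT major, AVG(gpa) AS a FROM students GROUP BY major ORDER BY a

Result:
major   | a   
--------+-----
Biology | 2.67
Math    | 3.22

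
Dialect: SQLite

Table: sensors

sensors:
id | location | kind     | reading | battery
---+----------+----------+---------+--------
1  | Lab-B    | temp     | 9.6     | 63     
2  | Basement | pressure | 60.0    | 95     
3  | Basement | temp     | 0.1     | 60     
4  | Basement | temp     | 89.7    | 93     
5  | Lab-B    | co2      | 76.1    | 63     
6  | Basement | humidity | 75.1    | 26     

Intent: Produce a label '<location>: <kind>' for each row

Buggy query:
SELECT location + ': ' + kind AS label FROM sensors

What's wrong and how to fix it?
Bug: '+' is numeric addition; on text columns SQLite converts them to 0 instead of concatenating

Fix: Replace + with || to concatenate text

Corrected query:
SELECT location || ': ' || kind AS label FROM sensors

Result:
label             
------------------
Lab-B: temp       
Basement: pressure
Basement: temp    
Basement: temp    
Lab-B: co2        
Basement: humidity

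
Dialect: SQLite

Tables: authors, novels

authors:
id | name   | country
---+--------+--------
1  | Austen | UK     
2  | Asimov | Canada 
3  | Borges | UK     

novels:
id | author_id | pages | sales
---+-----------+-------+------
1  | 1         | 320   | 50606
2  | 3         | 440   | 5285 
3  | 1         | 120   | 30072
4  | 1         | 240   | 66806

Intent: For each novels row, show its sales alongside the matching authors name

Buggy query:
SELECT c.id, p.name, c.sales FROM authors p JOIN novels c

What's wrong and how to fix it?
Bug: Missing join condition: each novels row is matched to all authors rows instead of just its own

Fix: Specify the join condition linking the foreign key to the parent id

Corrected query:
SELECT c.id, p.name, c.sales FROM authors p JOIN novels c ON c.author_id = p.id

Result:
id | name   | sales
---+--------+------
1  | Austen | 50606
2  | Borges | 5285 
3  | Austen | 30072
4  | Austen | 66806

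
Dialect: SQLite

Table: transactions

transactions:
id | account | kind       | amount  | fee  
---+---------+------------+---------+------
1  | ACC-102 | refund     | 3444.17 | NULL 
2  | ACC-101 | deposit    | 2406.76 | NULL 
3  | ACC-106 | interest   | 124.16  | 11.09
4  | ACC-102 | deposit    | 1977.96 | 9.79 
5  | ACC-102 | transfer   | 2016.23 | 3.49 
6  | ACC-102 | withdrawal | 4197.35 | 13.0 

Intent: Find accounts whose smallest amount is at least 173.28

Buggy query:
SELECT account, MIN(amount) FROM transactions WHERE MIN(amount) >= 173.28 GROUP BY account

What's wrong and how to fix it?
Bug: Aggregates like MIN are computed per group after WHERE runs

Fix: Replace WHERE with HAVING after the GROUP BY

Corrected query:
SELECT account, MIN(amount) FROM transactions GROUP BY account HAVING MIN(amount) >= 173.28

Result:
account | MIN(amount)
--------+------------
ACC-101 | 2406.76    
ACC-102 | 1977.96    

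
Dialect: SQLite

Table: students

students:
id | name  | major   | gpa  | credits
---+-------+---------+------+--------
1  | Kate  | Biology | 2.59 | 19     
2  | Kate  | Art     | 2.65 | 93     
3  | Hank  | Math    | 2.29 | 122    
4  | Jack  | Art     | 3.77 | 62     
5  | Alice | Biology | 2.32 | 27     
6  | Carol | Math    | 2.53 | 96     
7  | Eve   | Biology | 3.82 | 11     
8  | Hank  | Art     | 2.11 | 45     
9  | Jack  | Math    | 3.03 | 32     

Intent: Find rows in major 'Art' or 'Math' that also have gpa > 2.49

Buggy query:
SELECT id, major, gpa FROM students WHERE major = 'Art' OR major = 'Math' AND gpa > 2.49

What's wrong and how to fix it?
Bug: AND binds tighter than OR, so this parses as major = 'Art' OR (major = 'Math' AND gpa > 2.49)

Fix: Add parentheses around the OR so the AND applies to both alternatives

Corrected query:
SELECT id, major, gpa FROM students WHERE (major = 'Art' OR major = 'Math') AND gpa > 2.49

Result:
id | major | gpa 
---+-------+-----
2  | Art   | 2.65
4  | Art   | 3.77
6  | Math  | 2.53
9  | Math  | 3.03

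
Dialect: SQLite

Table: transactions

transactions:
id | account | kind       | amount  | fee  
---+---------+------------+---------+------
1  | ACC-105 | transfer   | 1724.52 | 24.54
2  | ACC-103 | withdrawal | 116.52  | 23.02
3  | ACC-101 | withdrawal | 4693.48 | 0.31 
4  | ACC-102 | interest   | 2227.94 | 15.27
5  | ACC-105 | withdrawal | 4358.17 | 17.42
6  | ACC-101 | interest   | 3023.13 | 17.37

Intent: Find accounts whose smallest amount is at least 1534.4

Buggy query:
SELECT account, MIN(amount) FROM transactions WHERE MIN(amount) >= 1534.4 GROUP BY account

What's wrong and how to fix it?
Bug: Aggregates like MIN are computed per group after WHERE runs

Fix: Replace WHERE with HAVING after the GROUP BY

Corrected query:
SELECT account, MIN(amount) FROM transactions GROUP BY account HAVING MIN(amount) >= 1534.4

Result:
account | MIN(amount)
--------+------------
ACC-101 | 3023.13    
ACC-102 | 2227.94    
ACC-105 | 1724.52    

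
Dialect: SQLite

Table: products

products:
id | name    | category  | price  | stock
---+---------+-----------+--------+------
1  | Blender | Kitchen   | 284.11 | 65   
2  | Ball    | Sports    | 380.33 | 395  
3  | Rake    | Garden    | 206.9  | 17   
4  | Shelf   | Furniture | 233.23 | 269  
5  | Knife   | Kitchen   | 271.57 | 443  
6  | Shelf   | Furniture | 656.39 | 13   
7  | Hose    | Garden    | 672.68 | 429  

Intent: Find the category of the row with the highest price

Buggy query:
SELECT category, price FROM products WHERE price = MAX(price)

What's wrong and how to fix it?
Bug: MAX(price) is an aggregate and cannot be used directly in WHERE

Fix: Use a subquery: WHERE price = (SELECT MAX(price) FROM products)

Corrected query:
SELECT category, price FROM products WHERE price = (SELECT MAX(price) FROM products)

Result:
category | price 
---------+-------
Garden   | 672.68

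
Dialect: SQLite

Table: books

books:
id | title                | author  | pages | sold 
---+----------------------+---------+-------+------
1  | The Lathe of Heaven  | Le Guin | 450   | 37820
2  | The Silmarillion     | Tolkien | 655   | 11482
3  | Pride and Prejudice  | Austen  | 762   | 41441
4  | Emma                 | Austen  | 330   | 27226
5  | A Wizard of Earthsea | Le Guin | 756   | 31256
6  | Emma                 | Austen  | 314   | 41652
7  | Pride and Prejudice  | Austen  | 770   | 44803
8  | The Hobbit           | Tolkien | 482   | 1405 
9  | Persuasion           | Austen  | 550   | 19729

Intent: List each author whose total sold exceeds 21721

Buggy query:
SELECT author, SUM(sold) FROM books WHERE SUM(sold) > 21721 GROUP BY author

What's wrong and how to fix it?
Bug: WHERE runs before GROUP BY, so aggregates aren't available there

Fix: Use HAVING (which filters groups after aggregation) instead of WHERE

Corrected query:
SELECT author, SUM(sold) FROM books GROUP BY author HAVING SUM(sold) > 21721

Result:
author  | SUM(sold)
--------+----------
Austen  | 174851   
Le Guin | 69076    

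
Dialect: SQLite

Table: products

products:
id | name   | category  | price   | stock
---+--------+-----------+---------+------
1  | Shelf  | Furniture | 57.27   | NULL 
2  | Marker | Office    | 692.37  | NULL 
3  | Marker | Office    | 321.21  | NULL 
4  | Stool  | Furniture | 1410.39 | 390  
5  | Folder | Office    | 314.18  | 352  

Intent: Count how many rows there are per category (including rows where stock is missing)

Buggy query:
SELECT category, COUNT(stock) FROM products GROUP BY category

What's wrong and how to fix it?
Bug: COUNT(column) counts non-NULL values only; rows with NULL stock aren't counted

Fix: Replace COUNT(stock) with COUNT(*)

Corrected query:
SELECT category, COUNT(*) FROM products GROUP BY category

Result:
category  | COUNT(*)
----------+---------
Furniture | 2       
Office    | 3       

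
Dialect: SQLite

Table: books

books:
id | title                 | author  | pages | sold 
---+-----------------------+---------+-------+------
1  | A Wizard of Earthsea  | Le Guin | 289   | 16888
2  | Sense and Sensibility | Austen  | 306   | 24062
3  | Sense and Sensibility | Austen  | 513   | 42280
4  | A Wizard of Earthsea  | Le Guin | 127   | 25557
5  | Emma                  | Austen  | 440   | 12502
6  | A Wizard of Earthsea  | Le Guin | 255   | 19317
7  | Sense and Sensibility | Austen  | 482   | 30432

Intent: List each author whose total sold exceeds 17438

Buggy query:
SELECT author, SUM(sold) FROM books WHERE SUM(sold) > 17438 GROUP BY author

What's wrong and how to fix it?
Bug: SUM(sold) is an aggregate, but WHERE filters rows before aggregation

Fix: Move the aggregate condition to a HAVING clause

Corrected query:
SELECT author, SUM(sold) FROM books GROUP BY author HAVING SUM(sold) > 17438

Result:
author  | SUM(sold)
--------+----------
Austen  | 109276   
Le Guin | 61762    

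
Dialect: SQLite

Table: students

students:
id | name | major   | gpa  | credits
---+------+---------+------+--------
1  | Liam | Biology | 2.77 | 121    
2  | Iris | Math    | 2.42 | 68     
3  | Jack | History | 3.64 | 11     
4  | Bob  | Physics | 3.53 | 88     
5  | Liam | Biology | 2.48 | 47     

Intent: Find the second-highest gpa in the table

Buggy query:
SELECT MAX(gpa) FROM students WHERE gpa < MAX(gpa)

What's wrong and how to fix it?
Bug: MAX(gpa) on the right of the comparison is an aggregate-in-WHERE error

Fix: Compute the overall MAX in a subquery, then take MAX of rows below it

Corrected query:
SELECT MAX(gpa) FROM students WHERE gpa < (SELECT MAX(gpa) FROM students)

Result:
MAX(gpa)
--------
3.53    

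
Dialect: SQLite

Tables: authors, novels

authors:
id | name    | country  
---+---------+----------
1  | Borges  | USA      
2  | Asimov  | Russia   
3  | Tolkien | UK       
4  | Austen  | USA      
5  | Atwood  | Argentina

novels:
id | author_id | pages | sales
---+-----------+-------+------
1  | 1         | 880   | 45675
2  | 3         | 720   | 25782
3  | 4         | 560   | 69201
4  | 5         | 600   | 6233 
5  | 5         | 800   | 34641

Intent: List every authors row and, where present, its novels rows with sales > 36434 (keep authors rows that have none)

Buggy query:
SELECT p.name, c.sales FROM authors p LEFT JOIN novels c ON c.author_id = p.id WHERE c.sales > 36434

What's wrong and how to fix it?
Bug: A WHERE condition on the right-hand table after LEFT JOIN drops unmatched parents

Fix: Put 'c.sales > 36434' in the JOIN's ON clause instead of WHERE

Corrected query:
SELECT p.name, c.sales FROM authors p LEFT JOIN novels c ON c.author_id = p.id AND c.sales > 36434

Result:
name    | sales
--------+------
Borges  | 45675
Asimov  | NULL 
Tolkien | NULL 
Austen  | 69201
Atwood  | NULL 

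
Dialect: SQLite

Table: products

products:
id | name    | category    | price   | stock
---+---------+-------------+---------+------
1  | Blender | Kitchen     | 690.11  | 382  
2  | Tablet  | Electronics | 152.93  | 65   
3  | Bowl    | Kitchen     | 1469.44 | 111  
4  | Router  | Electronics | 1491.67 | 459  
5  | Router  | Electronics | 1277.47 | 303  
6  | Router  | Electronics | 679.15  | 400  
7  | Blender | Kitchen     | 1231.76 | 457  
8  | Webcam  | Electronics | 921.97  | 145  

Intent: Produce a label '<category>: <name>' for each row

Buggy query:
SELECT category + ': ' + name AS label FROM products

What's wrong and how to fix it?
Bug: '+' is numeric addition; on text columns SQLite converts them to 0 instead of concatenating

Fix: Replace + with || to concatenate text

Corrected query:
SELECT category || ': ' || name AS label FROM products

Result:
label              
-------------------
Kitchen: Blender   
Electronics: Tablet
Kitchen: Bowl      
Electronics: Router
Electronics: Router
Electronics: Router
Kitchen: Blender   
Electronics: Webcam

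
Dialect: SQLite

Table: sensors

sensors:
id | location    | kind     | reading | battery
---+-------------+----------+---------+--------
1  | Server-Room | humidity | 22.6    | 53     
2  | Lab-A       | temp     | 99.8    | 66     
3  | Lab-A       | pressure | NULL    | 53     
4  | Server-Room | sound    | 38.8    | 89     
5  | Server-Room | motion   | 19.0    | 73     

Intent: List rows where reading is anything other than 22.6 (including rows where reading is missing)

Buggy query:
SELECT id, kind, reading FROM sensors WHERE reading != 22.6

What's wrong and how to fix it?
Bug: Inequality against NULL is unknown, not true; rows with NULL are dropped

Fix: Add an explicit OR reading IS NULL to include the missing-value rows

Corrected query:
SELECT id, kind, reading FROM sensors WHERE reading != 22.6 OR reading IS NULL

Result:
id | kind     | reading
---+----------+--------
2  | temp     | 99.8   
3  | pressure | NULL   
4  | sound    | 38.8   
5  | motion   | 19     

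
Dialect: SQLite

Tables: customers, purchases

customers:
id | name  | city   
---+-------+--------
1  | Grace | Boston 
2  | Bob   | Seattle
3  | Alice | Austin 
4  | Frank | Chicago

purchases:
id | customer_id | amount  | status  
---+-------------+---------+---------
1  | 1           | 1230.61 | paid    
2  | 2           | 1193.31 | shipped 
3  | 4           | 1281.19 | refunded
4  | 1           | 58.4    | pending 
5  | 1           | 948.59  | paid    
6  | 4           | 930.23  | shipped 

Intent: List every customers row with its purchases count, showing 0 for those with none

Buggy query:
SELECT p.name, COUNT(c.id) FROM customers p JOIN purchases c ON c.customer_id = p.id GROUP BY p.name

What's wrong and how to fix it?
Bug: INNER JOIN drops customers rows that have no matching purchases rows

Fix: Use LEFT JOIN so parents without children still appear (COUNT(c.id) gives 0)

Corrected query:
SELECT p.name, COUNT(c.id) FROM customers p LEFT JOIN purchases c ON c.customer_id = p.id GROUP BY p.name

Result:
name  | COUNT(c.id)
------+------------
Alice | 0          
Bob   | 1          
Frank | 2          
Grace | 3          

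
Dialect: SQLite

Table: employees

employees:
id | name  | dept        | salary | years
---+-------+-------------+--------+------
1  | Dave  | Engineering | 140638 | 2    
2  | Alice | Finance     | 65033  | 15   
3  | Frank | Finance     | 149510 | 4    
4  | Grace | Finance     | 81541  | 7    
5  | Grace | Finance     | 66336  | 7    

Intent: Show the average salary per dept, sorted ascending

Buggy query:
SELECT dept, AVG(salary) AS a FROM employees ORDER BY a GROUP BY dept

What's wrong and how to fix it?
Bug: ORDER BY appears before GROUP BY; SQL clause order requires GROUP BY first

Fix: Reorder: SELECT … FROM … GROUP BY … ORDER BY …

Corrected query:
SELECT dept, AVG(salary) AS a FROM employees GROUP BY dept ORDER BY a

Result:
dept        | a     
------------+-------
Finance     | 90605 
Engineering | 140638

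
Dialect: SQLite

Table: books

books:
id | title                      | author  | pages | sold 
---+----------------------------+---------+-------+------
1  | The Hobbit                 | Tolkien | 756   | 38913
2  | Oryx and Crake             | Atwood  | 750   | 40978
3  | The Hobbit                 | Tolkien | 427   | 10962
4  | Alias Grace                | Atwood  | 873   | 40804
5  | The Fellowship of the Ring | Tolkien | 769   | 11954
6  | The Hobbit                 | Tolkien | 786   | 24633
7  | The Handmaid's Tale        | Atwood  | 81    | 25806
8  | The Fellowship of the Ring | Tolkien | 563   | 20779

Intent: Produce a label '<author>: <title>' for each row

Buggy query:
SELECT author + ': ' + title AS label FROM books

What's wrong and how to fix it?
Bug: SQLite uses || for string concatenation; + coerces text to numbers (yielding 0)

Fix: Replace + with || to concatenate text

Corrected query:
SELECT author || ': ' || title AS label FROM books

Result:
label                              
-----------------------------------
Tolkien: The Hobbit                
Atwood: Oryx and Crake             
Tolkien: The Hobbit                
Atwood: Alias Grace                
Tolkien: The Fellowship of the Ring
Tolkien: The Hobbit                
Atwood: The Handmaid's Tale        
Tolkien: The Fellowship of the Ring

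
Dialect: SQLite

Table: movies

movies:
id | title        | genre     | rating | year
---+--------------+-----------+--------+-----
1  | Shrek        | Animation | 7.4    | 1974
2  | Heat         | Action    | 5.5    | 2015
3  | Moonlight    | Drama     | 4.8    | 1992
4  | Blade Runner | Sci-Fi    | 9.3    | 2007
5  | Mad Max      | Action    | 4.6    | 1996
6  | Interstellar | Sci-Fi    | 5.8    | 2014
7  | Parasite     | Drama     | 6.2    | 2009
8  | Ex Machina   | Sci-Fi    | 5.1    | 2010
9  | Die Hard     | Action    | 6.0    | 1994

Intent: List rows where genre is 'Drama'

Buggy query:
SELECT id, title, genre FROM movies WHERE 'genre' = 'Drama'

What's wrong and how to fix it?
Bug: 'genre' in single quotes is a string literal, not the column; the comparison is literal-vs-literal and never true

Fix: Reference the column as genre without single quotes

Corrected query:
SELECT id, title, genre FROM movies WHERE genre = 'Drama'

Result:
id | title     | genre
---+-----------+------
3  | Moonlight | Drama
7  | Parasite  | Drama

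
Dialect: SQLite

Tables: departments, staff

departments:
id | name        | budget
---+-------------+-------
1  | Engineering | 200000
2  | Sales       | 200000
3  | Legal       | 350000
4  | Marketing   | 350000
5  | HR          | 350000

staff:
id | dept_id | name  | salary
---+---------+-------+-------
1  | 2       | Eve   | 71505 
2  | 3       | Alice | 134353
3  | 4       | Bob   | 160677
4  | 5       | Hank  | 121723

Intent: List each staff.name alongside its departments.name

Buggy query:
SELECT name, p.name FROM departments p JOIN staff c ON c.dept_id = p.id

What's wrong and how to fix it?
Bug: Both tables have a 'name' column; the unqualified reference is ambiguous

Fix: Qualify the column with its table alias (c.name)

Corrected query:
SELECT c.name, p.name FROM departments p JOIN staff c ON c.dept_id = p.id

Result:
name  | name     
------+----------
Eve   | Sales    
Alice | Legal    
Bob   | Marketing
Hank  | HR       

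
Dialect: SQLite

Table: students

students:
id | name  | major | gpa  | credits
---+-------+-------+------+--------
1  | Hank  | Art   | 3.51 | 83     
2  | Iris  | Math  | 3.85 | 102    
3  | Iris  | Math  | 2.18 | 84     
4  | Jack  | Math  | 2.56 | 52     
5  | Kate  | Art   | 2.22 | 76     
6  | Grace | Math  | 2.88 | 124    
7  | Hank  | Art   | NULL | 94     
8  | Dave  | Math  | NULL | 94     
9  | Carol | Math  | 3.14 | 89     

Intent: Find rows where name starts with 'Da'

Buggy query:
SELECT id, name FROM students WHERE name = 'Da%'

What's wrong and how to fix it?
Bug: '=' compares the literal string including the % character; pattern matching needs LIKE

Fix: Use LIKE for wildcard pattern matching

Corrected query:
SELECT id, name FROM students WHERE name LIKE 'Da%'

Result:
id | name
---+-----
8  | Dave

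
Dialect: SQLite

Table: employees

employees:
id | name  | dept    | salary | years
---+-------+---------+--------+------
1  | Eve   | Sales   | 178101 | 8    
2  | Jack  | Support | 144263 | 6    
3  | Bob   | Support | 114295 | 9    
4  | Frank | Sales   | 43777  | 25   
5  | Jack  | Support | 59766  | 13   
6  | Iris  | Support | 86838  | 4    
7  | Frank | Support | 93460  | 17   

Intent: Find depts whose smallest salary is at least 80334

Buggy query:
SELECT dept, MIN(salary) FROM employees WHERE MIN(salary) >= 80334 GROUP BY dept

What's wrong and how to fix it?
Bug: Aggregates like MIN are computed per group after WHERE runs

Fix: Replace WHERE with HAVING after the GROUP BY

Corrected query:
SELECT dept, MIN(salary) FROM employees GROUP BY dept HAVING MIN(salary) >= 80334

Result:
(no rows)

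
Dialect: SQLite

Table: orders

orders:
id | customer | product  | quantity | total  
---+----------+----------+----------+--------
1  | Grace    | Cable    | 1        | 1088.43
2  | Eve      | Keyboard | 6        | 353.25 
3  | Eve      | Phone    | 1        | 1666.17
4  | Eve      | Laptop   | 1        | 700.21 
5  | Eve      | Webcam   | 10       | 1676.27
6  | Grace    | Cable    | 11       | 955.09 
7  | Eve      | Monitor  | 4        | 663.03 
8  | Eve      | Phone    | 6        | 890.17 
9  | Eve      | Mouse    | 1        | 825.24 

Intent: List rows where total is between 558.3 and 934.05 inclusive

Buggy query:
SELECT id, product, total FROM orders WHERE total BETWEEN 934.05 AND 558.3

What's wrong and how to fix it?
Bug: The bounds are reversed; BETWEEN a AND b requires a <= b to match anything

Fix: Write BETWEEN 558.3 AND 934.05

Corrected query:
SELECT id, product, total FROM orders WHERE total BETWEEN 558.3 AND 934.05

Result:
id | product | total 
---+---------+-------
4  | Laptop  | 700.21
7  | Monitor | 663.03
8  | Phone   | 890.17
9  | Mouse   | 825.24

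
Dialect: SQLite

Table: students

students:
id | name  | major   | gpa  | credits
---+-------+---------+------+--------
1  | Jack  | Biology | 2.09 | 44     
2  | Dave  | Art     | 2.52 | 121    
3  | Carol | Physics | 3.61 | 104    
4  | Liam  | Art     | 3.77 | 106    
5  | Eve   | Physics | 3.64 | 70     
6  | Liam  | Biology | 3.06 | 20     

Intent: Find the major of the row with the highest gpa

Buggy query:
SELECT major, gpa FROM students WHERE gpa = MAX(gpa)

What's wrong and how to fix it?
Bug: MAX(gpa) is an aggregate and cannot be used directly in WHERE

Fix: Wrap MAX in a scalar subquery so WHERE compares against a single value

Corrected query:
SELECT major, gpa FROM students WHERE gpa = (SELECT MAX(gpa) FROM students)

Result:
major | gpa 
------+-----
Art   | 3.77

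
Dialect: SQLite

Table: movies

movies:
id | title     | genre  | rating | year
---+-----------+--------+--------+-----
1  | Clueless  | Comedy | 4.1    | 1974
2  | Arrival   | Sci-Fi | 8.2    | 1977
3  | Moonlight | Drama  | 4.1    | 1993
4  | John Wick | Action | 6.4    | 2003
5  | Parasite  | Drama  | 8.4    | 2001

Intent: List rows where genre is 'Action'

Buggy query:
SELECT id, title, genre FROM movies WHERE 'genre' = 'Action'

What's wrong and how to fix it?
Bug: 'genre' in single quotes is a string literal, not the column; the comparison is literal-vs-literal and never true

Fix: Remove the quotes around the column name (or use double quotes for an identifier)

Corrected query:
SELECT id, title, genre FROM movies WHERE genre = 'Action'

Result:
id | title     | genre 
---+-----------+-------
4  | John Wick | Action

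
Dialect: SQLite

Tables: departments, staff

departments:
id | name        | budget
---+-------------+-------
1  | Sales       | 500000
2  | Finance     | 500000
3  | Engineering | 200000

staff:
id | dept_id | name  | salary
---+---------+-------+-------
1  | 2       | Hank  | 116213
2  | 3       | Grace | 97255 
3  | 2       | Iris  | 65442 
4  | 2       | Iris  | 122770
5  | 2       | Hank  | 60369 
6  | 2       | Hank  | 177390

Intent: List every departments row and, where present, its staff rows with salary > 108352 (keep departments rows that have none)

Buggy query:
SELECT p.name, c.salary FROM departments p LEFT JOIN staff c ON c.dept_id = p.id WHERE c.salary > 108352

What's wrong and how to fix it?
Bug: Filtering c.salary in WHERE discards the NULL rows produced by LEFT JOIN, turning it into an inner join

Fix: Move the right-table condition into the ON clause so unmatched parents are kept

Corrected query:
SELECT p.name, c.salary FROM departments p LEFT JOIN staff c ON c.dept_id = p.id AND c.salary > 108352

Result:
name        | salary
------------+-------
Sales       | NULL  
Finance     | 116213
Finance     | 122770
Finance     | 177390
Engineering | NULL  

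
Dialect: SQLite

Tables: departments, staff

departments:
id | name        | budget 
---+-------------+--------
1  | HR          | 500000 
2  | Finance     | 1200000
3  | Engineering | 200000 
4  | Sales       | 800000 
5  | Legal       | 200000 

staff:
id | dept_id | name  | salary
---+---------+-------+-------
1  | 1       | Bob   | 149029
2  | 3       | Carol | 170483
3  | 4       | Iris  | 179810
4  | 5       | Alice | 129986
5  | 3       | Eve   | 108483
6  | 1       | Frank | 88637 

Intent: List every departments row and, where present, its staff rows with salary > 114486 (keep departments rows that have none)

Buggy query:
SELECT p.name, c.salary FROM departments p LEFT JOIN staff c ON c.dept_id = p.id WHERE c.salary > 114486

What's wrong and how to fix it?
Bug: Filtering c.salary in WHERE discards the NULL rows produced by LEFT JOIN, turning it into an inner join

Fix: Move the right-table condition into the ON clause so unmatched parents are kept

Corrected query:
SELECT p.name, c.salary FROM departments p LEFT JOIN staff c ON c.dept_id = p.id AND c.salary > 114486

Result:
name        | salary
------------+-------
HR          | 149029
Finance     | NULL  
Engineering | 170483
Sales       | 179810
Legal       | 129986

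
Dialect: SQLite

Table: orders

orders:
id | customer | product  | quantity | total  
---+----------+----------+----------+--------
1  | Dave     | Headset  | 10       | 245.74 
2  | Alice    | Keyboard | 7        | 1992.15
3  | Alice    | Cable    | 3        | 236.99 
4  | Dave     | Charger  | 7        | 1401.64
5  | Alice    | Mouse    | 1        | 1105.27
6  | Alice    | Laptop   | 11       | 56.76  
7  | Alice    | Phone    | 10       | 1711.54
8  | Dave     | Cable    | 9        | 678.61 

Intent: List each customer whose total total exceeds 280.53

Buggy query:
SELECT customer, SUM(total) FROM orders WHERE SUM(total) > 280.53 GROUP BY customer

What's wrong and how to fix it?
Bug: Aggregate functions cannot appear in a WHERE clause

Fix: Use HAVING (which filters groups after aggregation) instead of WHERE

Corrected query:
SELECT customer, SUM(total) FROM orders GROUP BY customer HAVING SUM(total) > 280.53

Result:
customer | SUM(total)
---------+-----------
Alice    | 5102.71   
Dave     | 2325.99   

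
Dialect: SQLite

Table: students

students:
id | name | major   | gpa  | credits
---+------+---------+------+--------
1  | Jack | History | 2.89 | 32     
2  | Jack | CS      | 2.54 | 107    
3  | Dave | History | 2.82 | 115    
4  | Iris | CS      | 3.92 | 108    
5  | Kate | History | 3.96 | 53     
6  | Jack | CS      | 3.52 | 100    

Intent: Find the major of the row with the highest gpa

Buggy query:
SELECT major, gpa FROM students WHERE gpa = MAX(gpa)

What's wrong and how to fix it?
Bug: WHERE is evaluated per row; an aggregate over the whole table isn't defined there

Fix: Use a subquery: WHERE gpa = (SELECT MAX(gpa) FROM students)

Corrected query:
SELECT major, gpa FROM students WHERE gpa = (SELECT MAX(gpa) FROM students)

Result:
major   | gpa 
--------+-----
History | 3.96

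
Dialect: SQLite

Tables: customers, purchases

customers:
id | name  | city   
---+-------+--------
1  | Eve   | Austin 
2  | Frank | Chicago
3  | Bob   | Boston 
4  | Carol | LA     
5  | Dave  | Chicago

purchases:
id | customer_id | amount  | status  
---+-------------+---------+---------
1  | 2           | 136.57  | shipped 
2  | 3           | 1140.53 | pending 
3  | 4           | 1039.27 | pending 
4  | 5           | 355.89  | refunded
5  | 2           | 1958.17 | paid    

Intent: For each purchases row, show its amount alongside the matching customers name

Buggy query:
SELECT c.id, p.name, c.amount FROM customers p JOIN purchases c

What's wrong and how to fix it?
Bug: Missing join condition: each purchases row is matched to all customers rows instead of just its own

Fix: Specify the join condition linking the foreign key to the parent id

Corrected query:
SELECT c.id, p.name, c.amount FROM customers p JOIN purchases c ON c.customer_id = p.id

Result:
id | name  | amount 
---+-------+--------
1  | Frank | 136.57 
2  | Bob   | 1140.53
3  | Carol | 1039.27
4  | Dave  | 355.89 
5  | Frank | 1958.17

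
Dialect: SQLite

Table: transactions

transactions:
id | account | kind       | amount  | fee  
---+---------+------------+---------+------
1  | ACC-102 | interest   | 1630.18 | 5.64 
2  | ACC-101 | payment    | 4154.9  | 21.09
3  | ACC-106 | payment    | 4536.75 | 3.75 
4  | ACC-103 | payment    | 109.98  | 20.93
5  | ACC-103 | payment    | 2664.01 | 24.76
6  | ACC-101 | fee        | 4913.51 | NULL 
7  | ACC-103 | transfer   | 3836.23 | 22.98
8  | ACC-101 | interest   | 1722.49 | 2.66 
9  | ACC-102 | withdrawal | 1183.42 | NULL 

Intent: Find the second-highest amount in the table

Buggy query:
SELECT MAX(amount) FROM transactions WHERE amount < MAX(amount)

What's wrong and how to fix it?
Bug: MAX(amount) on the right of the comparison is an aggregate-in-WHERE error

Fix: Put the inner MAX in a scalar subquery

Corrected query:
SELECT MAX(amount) FROM transactions WHERE amount < (SELECT MAX(amount) FROM transactions)

Result:
MAX(amount)
-----------
4536.75    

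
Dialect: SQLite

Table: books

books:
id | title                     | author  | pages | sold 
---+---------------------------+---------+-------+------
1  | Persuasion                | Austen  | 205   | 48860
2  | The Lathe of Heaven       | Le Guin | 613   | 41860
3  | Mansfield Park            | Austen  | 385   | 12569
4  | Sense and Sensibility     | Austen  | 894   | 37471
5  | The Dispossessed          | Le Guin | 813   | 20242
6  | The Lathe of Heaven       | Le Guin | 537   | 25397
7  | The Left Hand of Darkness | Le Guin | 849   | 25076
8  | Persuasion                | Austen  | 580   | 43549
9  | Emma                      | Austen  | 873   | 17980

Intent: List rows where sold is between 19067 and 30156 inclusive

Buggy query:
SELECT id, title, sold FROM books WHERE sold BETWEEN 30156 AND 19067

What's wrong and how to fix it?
Bug: BETWEEN expects the lower bound first; with 30156 AND 19067 the range is empty

Fix: Swap the bounds so the smaller value comes first

Corrected query:
SELECT id, title, sold FROM books WHERE sold BETWEEN 19067 AND 30156

Result:
id | title                     | sold 
---+---------------------------+------
5  | The Dispossessed          | 20242
6  | The Lathe of Heaven       | 25397
7  | The Left Hand of Darkness | 25076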